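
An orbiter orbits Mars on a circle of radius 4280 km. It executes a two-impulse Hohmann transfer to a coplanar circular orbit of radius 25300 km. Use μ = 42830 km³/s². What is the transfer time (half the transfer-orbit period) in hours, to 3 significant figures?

t = 7.58 hours

Transfer-ellipse semi-major axis a_t = (r₁ + r₂)/2 = (4280 + 25300)/2 = 14790 km.
Half the transfer-orbit period gives t = π√(a_t³/μ) = 27300 s.
Converting: 27300 s ÷ 3600 s/hour = 7.58 hours.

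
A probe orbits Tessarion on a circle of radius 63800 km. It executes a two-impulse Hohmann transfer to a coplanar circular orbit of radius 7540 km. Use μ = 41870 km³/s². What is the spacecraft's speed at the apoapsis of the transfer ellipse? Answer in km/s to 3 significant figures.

v = 0.372 km/s

Semi-major axis of the transfer orbit: a_t = (63800 + 7540)/2 = 35670 km.
The apoapsis of the transfer ellipse is at r = 63800 km.
Applying v² = μ(2/r − 1/a_t): v = 0.3725 km/s.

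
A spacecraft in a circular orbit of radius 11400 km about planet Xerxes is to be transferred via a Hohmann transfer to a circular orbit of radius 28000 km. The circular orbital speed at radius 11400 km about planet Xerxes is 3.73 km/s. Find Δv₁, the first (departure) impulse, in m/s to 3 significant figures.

Δv₁ = 717 m/s

From the circular-orbit relation v² = μ/r at r = 11400 km: μ = v²r = (3.73)² × 11400 = 1.58607×10^5 km³/s².
Semi-major axis of the transfer orbit: a_t = (11400 + 28000)/2 = 19700 km.
On the circular orbit at r = 11400 km, v_c = √(μ/r) = 3.7300 km/s.
Vis-viva on the transfer ellipse at r = 11400 km gives v_t = √[μ(2/r − 1/a_t)] = 4.4469 km/s.
Δv₁ = |v_t − v_c| = |4.4469 − 3.7300| = 0.7169 km/s.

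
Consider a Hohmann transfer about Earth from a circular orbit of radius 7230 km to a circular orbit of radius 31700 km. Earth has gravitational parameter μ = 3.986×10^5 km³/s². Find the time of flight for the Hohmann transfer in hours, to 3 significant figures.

t = 3.75 hours

The Hohmann ellipse has a_t = (r₁ + r₂)/2 = 19465 km.
Transfer time t = π√(a_t³/μ) = π√((19465)³ / 3.986×10^5) = 13510 s.
Converting: 13510 s ÷ 3600 s/hour = 3.75 hours.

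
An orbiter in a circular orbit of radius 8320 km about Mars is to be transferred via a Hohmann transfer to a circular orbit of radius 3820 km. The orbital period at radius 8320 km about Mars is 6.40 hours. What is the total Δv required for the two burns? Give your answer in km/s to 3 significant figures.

From Kepler's third law T² = 4π²r³/μ at r = 8320 km, T = 6.40 hours = 6.40 × 3600 s = 23040 s: μ = 4π²r³/T² = 42831.6 km³/s².
Transfer-ellipse semi-major axis a_t = (r₁ + r₂)/2 = (8320 + 3820)/2 = 6070 km.
At r₁ the circular-orbit speed is v₁ = √(μ/r₁) = 2.269 km/s.
On the transfer ellipse at r₁, vis-viva equation gives v_a = √[μ(2/r₁ − 1/a_t)] = 1.800 km/s.
First burn Δv₁ = |v_a − v₁| = 0.4690 km/s.
At r₂, v₂ = √(μ/r₂) = 3.3485 km/s.
Transfer-orbit speed at r₂: v_p = √[μ(2/r₂ − 1/a_t)] = 3.9203 km/s.
Second burn Δv₂ = |v₂ − v_p| = 0.5718 km/s.
Total Δv = Δv₁ + Δv₂ = 1.041 km/s.

Δv = 1.04 km/s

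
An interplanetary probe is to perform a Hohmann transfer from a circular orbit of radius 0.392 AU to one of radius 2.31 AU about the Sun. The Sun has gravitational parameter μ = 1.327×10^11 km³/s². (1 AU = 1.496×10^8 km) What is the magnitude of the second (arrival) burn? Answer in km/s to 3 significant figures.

In km: r₁ = 0.392 × 1.496×10^8 = 5.86432×10^7 km; r₂ = 2.31 × 1.496×10^8 = 3.45576×10^8 km.
The Hohmann ellipse has a_t = (r₁ + r₂)/2 = 2.021096×10^8 km.
On the circular orbit at r = 3.45576×10^8 km, v_c = √(μ/r) = 19.60 km/s.
Vis-viva on the transfer ellipse at r = 3.45576×10^8 km gives v_t = √[μ(2/r − 1/a_t)] = 10.56 km/s.
Δv₂ = |v_t − v_c| = |10.56 − 19.60| = 9.040 km/s.

Δv₂ = 9.04 km/s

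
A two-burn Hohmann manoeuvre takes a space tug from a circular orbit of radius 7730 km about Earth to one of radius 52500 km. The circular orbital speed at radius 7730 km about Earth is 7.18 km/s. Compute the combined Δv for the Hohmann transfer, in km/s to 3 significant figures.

Δv = 3.66 km/s

From the circular-orbit relation v² = μ/r at r = 7730 km: μ = v²r = (7.18)² × 7730 = 3.98500×10^5 km³/s².
Transfer-ellipse semi-major axis a_t = (r₁ + r₂)/2 = (7730 + 52500)/2 = 30115 km.
Circular speed at r₁: v₁ = √(μ/r₁) = √(3.98500×10^5/7730) = 7.180 km/s.
Transfer-orbit speed at r₁ (vis-viva): v_p = √[μ(2/r₁ − 1/a_t)] = 9.480 km/s.
First burn Δv₁ = |v_p − v₁| = 2.300 km/s.
Circular speed at r₂: v₂ = √(μ/r₂) = 2.755 km/s.
Transfer-orbit speed at r₂: v_a = √[μ(2/r₂ − 1/a_t)] = 1.396 km/s.
Second burn Δv₂ = |v₂ − v_a| = 1.359 km/s.
Total Δv = Δv₁ + Δv₂ = 3.659 km/s.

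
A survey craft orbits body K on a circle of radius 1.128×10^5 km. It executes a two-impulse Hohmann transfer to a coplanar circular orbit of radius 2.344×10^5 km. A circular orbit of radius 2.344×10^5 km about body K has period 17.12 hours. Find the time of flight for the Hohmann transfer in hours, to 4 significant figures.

t = 5.456 hours

From Kepler's third law T² = 4π²r³/μ at r = 2.344×10^5 km, T = 17.12 hours = 17.12 × 3600 s = 61632 s: μ = 4π²r³/T² = 1.33851×10^8 km³/s².
Semi-major axis of the transfer orbit: a_t = (1.128×10^5 + 2.344×10^5)/2 = 1.736×10^5 km.
Half the transfer-orbit period gives t = π√(a_t³/μ) = 19640 s.
Converting: 19640 s ÷ 3600 s/hour = 5.456 hours.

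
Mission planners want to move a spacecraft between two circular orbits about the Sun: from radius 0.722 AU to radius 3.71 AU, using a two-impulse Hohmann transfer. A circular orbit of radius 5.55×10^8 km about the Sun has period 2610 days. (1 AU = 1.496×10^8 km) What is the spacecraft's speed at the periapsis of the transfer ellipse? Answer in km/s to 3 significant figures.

From Kepler's third law T² = 4π²r³/μ at r = 5.55×10^8 km, T = 2610 days = 2610 × 86400 s = 2.25504×10^8 s: μ = 4π²r³/T² = 1.32718×10^11 km³/s².
In km: r₁ = 0.722 × 1.496×10^8 = 1.080112×10^8 km; r₂ = 3.71 × 1.496×10^8 = 5.55016×10^8 km.
Semi-major axis of the transfer orbit: a_t = (1.080112×10^8 + 5.55016×10^8)/2 = 3.315136×10^8 km.
The periapsis of the transfer ellipse is at r = 1.080112×10^8 km.
Applying v² = μ(2/r − 1/a_t): v = 45.36 km/s.

v = 45.4 km/s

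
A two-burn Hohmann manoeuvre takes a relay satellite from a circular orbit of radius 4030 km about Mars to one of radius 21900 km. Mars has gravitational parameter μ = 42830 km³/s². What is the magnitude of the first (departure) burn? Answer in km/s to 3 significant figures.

Transfer-ellipse semi-major axis a_t = (r₁ + r₂)/2 = (4030 + 21900)/2 = 12965 km.
Circular speed at r = 4030 km: v_c = √(μ/r) = 3.260 km/s.
Vis-viva on the transfer ellipse at r = 4030 km gives v_t = √[μ(2/r − 1/a_t)] = 4.237 km/s.
Δv₁ = |v_t − v_c| = |4.237 − 3.260| = 0.9770 km/s.

Δv₁ = 0.977 km/s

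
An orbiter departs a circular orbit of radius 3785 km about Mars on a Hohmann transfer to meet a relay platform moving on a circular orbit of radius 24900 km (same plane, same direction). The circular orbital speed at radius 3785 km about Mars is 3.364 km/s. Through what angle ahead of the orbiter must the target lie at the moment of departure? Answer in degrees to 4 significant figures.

φ = 101.3°

From the circular-orbit relation v² = μ/r at r = 3785 km: μ = v²r = (3.364)² × 3785 = 42832.9 km³/s².
Transfer-ellipse semi-major axis a_t = (r₁ + r₂)/2 = (3785 + 24900)/2 = 14342.5 km.
Transfer time t = π√(a_t³/μ) = 26073.4 s.
The target's mean motion on its circular orbit is ω₂ = √(μ/r₂³) = 5.26732×10^-5 rad/s.
Angle swept by the target during transfer: ω₂·t = 1.3734 rad = 78.69°.
The orbiter traverses 180° on the transfer ellipse, so the target must lead by 180° − 78.69° = 101.3°.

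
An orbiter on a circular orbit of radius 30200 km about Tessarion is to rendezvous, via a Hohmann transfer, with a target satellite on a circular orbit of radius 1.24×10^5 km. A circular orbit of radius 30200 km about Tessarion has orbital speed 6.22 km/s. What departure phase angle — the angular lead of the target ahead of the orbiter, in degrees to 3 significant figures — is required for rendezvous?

From the circular-orbit relation v² = μ/r at r = 30200 km: μ = v²r = (6.22)² × 30200 = 1.16839×10^6 km³/s².
Transfer-ellipse semi-major axis a_t = (r₁ + r₂)/2 = (30200 + 1.240×10^5)/2 = 77100 km.
Transfer time t = π√(a_t³/μ) = 62221.1 s.
The target's mean motion on its circular orbit is ω₂ = √(μ/r₂³) = 2.47549×10^-5 rad/s.
Angle swept by the target during transfer: ω₂·t = 1.540277 rad = 88.251°.
The orbiter traverses 180° on the transfer ellipse, so the target must lead by 180° − 88.251° = 91.7°.

φ = 91.7°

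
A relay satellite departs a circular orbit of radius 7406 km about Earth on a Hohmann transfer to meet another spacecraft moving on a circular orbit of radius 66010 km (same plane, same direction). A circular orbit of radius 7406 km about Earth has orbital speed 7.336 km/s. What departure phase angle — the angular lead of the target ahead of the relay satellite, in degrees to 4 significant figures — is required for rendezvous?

From the circular-orbit relation v² = μ/r at r = 7406 km: μ = v²r = (7.336)² × 7406 = 3.98568×10^5 km³/s².
The Hohmann ellipse has a_t = (r₁ + r₂)/2 = 36708 km.
The half-period of the transfer ellipse is t = π√(a_t³/μ) = 34998 s.
Target angular speed ω₂ = √(μ/r₂³) = 3.7225×10^-5 rad/s.
Angle swept by the target during transfer: ω₂·t = 1.3028 rad = 74.64°.
The relay satellite traverses 180° on the transfer ellipse, so the target must lead by 180° − 74.64° = 105.4°.

φ = 105.4°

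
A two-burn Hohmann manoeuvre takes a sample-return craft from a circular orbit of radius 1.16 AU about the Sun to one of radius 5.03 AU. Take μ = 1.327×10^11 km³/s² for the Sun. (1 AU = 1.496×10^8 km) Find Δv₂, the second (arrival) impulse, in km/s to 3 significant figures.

Δv₂ = 5.15 km/s

In km: r₁ = 1.16 × 1.496×10^8 = 1.73536×10^8 km; r₂ = 5.03 × 1.496×10^8 = 7.52488×10^8 km.
Transfer-ellipse semi-major axis a_t = (r₁ + r₂)/2 = (1.73536×10^8 + 7.52488×10^8)/2 = 4.63012×10^8 km.
On the circular orbit at r = 7.52488×10^8 km, v_c = √(μ/r) = 13.28 km/s.
Transfer-orbit speed at the same r (vis-viva, a = a_t): v_t = √[μ(2/r − 1/a_t)] = 8.130 km/s.
Δv₂ = |v_t − v_c| = |8.130 − 13.28| = 5.150 km/s.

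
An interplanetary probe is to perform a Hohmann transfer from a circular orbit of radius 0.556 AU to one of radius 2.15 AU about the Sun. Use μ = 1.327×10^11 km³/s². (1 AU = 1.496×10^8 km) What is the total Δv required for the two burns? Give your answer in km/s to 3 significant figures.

In km: r₁ = 0.556 × 1.496×10^8 = 8.31776×10^7 km; r₂ = 2.15 × 1.496×10^8 = 3.2164×10^8 km.
The Hohmann ellipse has a_t = (r₁ + r₂)/2 = 2.024088×10^8 km.
At r₁ the circular-orbit speed is v₁ = √(μ/r₁) = 39.94 km/s.
Transfer-orbit speed at r₁ (vis-viva equation): v_p = √[μ(2/r₁ − 1/a_t)] = 50.35 km/s.
First burn Δv₁ = |v_p − v₁| = 10.41 km/s.
At r₂, v₂ = √(μ/r₂) = 20.312 km/s.
Transfer-orbit speed at r₂: v_a = √[μ(2/r₂ − 1/a_t)] = 13.021 km/s.
Second burn Δv₂ = |v₂ − v_a| = 7.291 km/s.
Total Δv = Δv₁ + Δv₂ = 17.70 km/s.

Δv = 17.7 km/s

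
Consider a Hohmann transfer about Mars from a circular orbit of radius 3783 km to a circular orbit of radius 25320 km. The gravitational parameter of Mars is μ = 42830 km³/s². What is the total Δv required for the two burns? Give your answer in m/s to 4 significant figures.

Δv = 1711 m/s

Transfer-ellipse semi-major axis a_t = (r₁ + r₂)/2 = (3783 + 25320)/2 = 14551.5 km.
At r₁ the circular-orbit speed is v₁ = √(μ/r₁) = 3.3648 km/s.
On the transfer ellipse at r₁, vis-viva equation gives v_p = √[μ(2/r₁ − 1/a_t)] = 4.4385 km/s.
First burn Δv₁ = |v_p − v₁| = 1.0737 km/s.
Circular speed at r₂: v₂ = √(μ/r₂) = 1.300595 km/s.
Transfer-orbit speed at r₂: v_a = √[μ(2/r₂ − 1/a_t)] = 0.6631419 km/s.
Second burn Δv₂ = |v₂ − v_a| = 0.63745 km/s.
Δv = Δv₁ + Δv₂ = 1.0737 + 0.63745 = 1.711 km/s.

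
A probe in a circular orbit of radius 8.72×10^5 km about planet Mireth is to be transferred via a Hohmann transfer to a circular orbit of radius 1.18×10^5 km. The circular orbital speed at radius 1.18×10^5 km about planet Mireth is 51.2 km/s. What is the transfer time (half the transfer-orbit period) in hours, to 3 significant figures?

From the circular-orbit relation v² = μ/r at r = 1.18×10^5 km: μ = v²r = (51.2)² × 1.18×10^5 = 3.09330×10^8 km³/s².
The Hohmann ellipse has a_t = (r₁ + r₂)/2 = 4.950×10^5 km.
Transfer time t = π√(a_t³/μ) = π√((4.950×10^5)³ / 3.09330×10^8) = 62210 s.
Converting: 62210 s ÷ 3600 s/hour = 17.3 hours.

t = 17.3 hours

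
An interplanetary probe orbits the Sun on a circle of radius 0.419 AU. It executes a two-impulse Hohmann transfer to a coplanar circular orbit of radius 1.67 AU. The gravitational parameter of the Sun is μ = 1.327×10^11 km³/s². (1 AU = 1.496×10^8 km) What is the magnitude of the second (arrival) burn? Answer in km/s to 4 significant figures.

In km: r₁ = 0.419 × 1.496×10^8 = 6.26824×10^7 km; r₂ = 1.67 × 1.496×10^8 = 2.49832×10^8 km.
The Hohmann ellipse has a_t = (r₁ + r₂)/2 = 1.562572×10^8 km.
Circular speed at r = 2.49832×10^8 km: v_c = √(μ/r) = 23.05 km/s.
Vis-viva on the transfer ellipse at r = 2.49832×10^8 km gives v_t = √[μ(2/r − 1/a_t)] = 14.60 km/s.
Δv₂ = |v_t − v_c| = |14.60 − 23.05| = 8.450 km/s.

Δv₂ = 8.450 km/s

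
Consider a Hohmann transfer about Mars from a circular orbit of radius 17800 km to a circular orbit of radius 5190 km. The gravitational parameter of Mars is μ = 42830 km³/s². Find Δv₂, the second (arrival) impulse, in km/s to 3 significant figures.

The Hohmann ellipse has a_t = (r₁ + r₂)/2 = 11495 km.
Circular speed at r = 5190 km: v_c = √(μ/r) = 2.8727 km/s.
Vis-viva on the transfer ellipse at r = 5190 km gives v_t = √[μ(2/r − 1/a_t)] = 3.5748 km/s.
Δv₂ = |v_t − v_c| = |3.5748 − 2.8727| = 0.7021 km/s.

Δv₂ = 0.702 km/s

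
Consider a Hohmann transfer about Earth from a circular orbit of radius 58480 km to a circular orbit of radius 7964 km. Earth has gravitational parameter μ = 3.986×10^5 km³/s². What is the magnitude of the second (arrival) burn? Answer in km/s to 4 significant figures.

The Hohmann ellipse has a_t = (r₁ + r₂)/2 = 33222 km.
Circular speed at r = 7964 km: v_c = √(μ/r) = 7.0746 km/s.
Transfer-orbit speed at the same r (vis-viva, a = a_t): v_t = √[μ(2/r − 1/a_t)] = 9.3863 km/s.
Δv₂ = |v_t − v_c| = |9.3863 − 7.0746| = 2.312 km/s.

Δv₂ = 2.312 km/s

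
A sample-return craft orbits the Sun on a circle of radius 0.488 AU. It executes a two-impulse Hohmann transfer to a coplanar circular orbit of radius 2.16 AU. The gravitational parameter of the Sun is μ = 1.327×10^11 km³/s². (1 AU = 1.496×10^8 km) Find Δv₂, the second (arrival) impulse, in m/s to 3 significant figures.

In km: r₁ = 0.488 × 1.496×10^8 = 7.30048×10^7 km; r₂ = 2.16 × 1.496×10^8 = 3.23136×10^8 km.
Semi-major axis of the transfer orbit: a_t = (7.30048×10^7 + 3.23136×10^8)/2 = 1.980704×10^8 km.
Circular speed at r = 3.23136×10^8 km: v_c = √(μ/r) = 20.265 km/s.
Vis-viva on the transfer ellipse at r = 3.23136×10^8 km gives v_t = √[μ(2/r − 1/a_t)] = 12.303 km/s.
Δv₂ = |v_t − v_c| = |12.303 − 20.265| = 7.962 km/s.

Δv₂ = 7960 m/s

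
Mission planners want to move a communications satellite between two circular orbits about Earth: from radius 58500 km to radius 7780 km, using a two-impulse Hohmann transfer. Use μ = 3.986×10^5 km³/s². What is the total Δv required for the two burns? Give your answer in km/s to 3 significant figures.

Δv = 3.70 km/s

Transfer-ellipse semi-major axis a_t = (r₁ + r₂)/2 = (58500 + 7780)/2 = 33140 km.
Circular speed at r₁: v₁ = √(μ/r₁) = √(3.986×10^5/58500) = 2.6103 km/s.
On the transfer ellipse at r₁, vis-viva equation gives v_a = √[μ(2/r₁ − 1/a_t)] = 1.2647 km/s.
First burn Δv₁ = |v_a − v₁| = 1.346 km/s.
Circular speed at r₂: v₂ = √(μ/r₂) = 7.158 km/s.
Transfer-orbit speed at r₂: v_p = √[μ(2/r₂ − 1/a_t)] = 9.510 km/s.
Second burn Δv₂ = |v₂ − v_p| = 2.352 km/s.
Δv = Δv₁ + Δv₂ = 1.346 + 2.352 = 3.698 km/s.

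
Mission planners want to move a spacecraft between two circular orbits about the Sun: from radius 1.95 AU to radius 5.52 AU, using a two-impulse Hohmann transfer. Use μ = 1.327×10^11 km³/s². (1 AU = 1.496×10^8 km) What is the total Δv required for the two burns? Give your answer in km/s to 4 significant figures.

Δv = 8.117 km/s

In km: r₁ = 1.95 × 1.496×10^8 = 2.9172×10^8 km; r₂ = 5.52 × 1.496×10^8 = 8.25792×10^8 km.
Transfer-ellipse semi-major axis a_t = (r₁ + r₂)/2 = (2.9172×10^8 + 8.25792×10^8)/2 = 5.58756×10^8 km.
At r₁ the circular-orbit speed is v₁ = √(μ/r₁) = 21.33 km/s.
On the transfer ellipse at r₁, vis-viva equation gives v_p = √[μ(2/r₁ − 1/a_t)] = 25.93 km/s.
First burn Δv₁ = |v_p − v₁| = 4.600 km/s.
Circular speed at r₂: v₂ = √(μ/r₂) = 12.6765 km/s.
Transfer-orbit speed at r₂: v_a = √[μ(2/r₂ − 1/a_t)] = 9.15951 km/s.
Second burn Δv₂ = |v₂ − v_a| = 3.517 km/s.
Δv = Δv₁ + Δv₂ = 4.600 + 3.517 = 8.117 km/s.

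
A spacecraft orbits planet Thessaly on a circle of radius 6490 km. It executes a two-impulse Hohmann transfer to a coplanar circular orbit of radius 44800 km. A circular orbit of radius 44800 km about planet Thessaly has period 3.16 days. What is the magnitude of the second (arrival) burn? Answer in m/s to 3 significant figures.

From Kepler's third law T² = 4π²r³/μ at r = 44800 km, T = 3.16 days = 3.16 × 86400 s = 2.73024×10^5 s: μ = 4π²r³/T² = 47620.3 km³/s².
Transfer-ellipse semi-major axis a_t = (r₁ + r₂)/2 = (6490 + 44800)/2 = 25645 km.
Circular speed at r = 44800 km: v_c = √(μ/r) = 1.031 km/s.
Transfer-orbit speed at the same r (vis-viva, a = a_t): v_t = √[μ(2/r − 1/a_t)] = 0.5187 km/s.
Δv₂ = |v_t − v_c| = |0.5187 − 1.031| = 0.5123 km/s.

Δv₂ = 512 m/s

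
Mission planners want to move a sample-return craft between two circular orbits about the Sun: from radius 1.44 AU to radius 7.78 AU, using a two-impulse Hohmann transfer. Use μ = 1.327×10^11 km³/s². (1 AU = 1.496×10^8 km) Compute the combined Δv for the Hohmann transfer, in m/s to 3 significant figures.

In km: r₁ = 1.44 × 1.496×10^8 = 2.15424×10^8 km; r₂ = 7.78 × 1.496×10^8 = 1.163888×10^9 km.
Transfer-ellipse semi-major axis a_t = (r₁ + r₂)/2 = (2.15424×10^8 + 1.163888×10^9)/2 = 6.89656×10^8 km.
Circular speed at r₁: v₁ = √(μ/r₁) = √(1.327×10^11/2.15424×10^8) = 24.819 km/s.
Transfer-orbit speed at r₁ (v² = μ(2/r − 1/a)): v_p = √[μ(2/r₁ − 1/a_t)] = 32.242 km/s.
First burn Δv₁ = |v_p − v₁| = 7.423 km/s.
Circular speed at r₂: v₂ = √(μ/r₂) = 10.678 km/s.
Transfer-orbit speed at r₂: v_a = √[μ(2/r₂ − 1/a_t)] = 5.9678 km/s.
Second burn Δv₂ = |v₂ − v_a| = 4.710 km/s.
Total Δv = Δv₁ + Δv₂ = 12.13 km/s.

Δv = 12100 m/s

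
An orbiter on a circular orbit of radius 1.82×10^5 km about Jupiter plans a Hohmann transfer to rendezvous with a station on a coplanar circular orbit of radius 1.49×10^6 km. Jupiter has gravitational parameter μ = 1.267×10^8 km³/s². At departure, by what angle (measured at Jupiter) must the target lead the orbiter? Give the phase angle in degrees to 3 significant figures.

φ = 104°

Semi-major axis of the transfer orbit: a_t = (1.820×10^5 + 1.490×10^6)/2 = 8.360×10^5 km.
The half-period of the transfer ellipse is t = π√(a_t³/μ) = 2.1334×10^5 s.
The target's mean motion on its circular orbit is ω₂ = √(μ/r₂³) = 6.1888×10^-6 rad/s.
Angle swept by the target during transfer: ω₂·t = 1.3203 rad = 75.65°.
Arrival is 180° from departure on the ellipse, so φ = 180° − 75.65° = 104°.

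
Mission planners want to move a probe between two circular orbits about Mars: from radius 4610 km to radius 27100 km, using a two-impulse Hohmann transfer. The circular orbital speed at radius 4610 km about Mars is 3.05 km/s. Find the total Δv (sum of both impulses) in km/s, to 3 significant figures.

From the circular-orbit relation v² = μ/r at r = 4610 km: μ = v²r = (3.05)² × 4610 = 42884.5 km³/s².
Transfer-ellipse semi-major axis a_t = (r₁ + r₂)/2 = (4610 + 27100)/2 = 15855 km.
At r₁ the circular-orbit speed is v₁ = √(μ/r₁) = 3.0500 km/s.
Transfer-orbit speed at r₁ (vis-viva): v_p = √[μ(2/r₁ − 1/a_t)] = 3.9875 km/s.
First burn Δv₁ = |v_p − v₁| = 0.9375 km/s.
Circular speed at r₂: v₂ = √(μ/r₂) = 1.25796 km/s.
Transfer-orbit speed at r₂: v_a = √[μ(2/r₂ − 1/a_t)] = 0.678317 km/s.
Second burn Δv₂ = |v₂ − v_a| = 0.5796 km/s.
Total Δv = Δv₁ + Δv₂ = 1.517 km/s.

Δv = 1.52 km/s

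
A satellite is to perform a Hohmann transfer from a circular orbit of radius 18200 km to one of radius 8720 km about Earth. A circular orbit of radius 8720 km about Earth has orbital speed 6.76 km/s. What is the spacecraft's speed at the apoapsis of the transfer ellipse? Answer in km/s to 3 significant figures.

From the circular-orbit relation v² = μ/r at r = 8720 km: μ = v²r = (6.76)² × 8720 = 3.98483×10^5 km³/s².
The Hohmann ellipse has a_t = (r₁ + r₂)/2 = 13460 km.
At apoapsis, r = 18200 km.
Applying v² = μ(2/r − 1/a_t): v = 3.766 km/s.

v = 3.77 km/s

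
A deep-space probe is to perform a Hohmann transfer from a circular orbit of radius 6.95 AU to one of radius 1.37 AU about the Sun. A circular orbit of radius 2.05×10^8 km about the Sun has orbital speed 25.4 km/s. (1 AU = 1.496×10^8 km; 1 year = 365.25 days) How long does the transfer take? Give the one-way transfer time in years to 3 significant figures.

From the circular-orbit relation v² = μ/r at r = 2.05×10^8 km: μ = v²r = (25.4)² × 2.05×10^8 = 1.32258×10^11 km³/s².
In km: r₁ = 6.95 × 1.496×10^8 = 1.03972×10^9 km; r₂ = 1.37 × 1.496×10^8 = 2.04952×10^8 km.
The Hohmann ellipse has a_t = (r₁ + r₂)/2 = 6.22336×10^8 km.
Transfer time t = π√(a_t³/μ) = π√((6.22336×10^8)³ / 1.32258×10^11) = 1.341×10^8 s.
Converting: 1.341×10^8 s ÷ 3.15576×10^7 s/year (365.25 × 86400) = 4.25 years.

t = 4.25 years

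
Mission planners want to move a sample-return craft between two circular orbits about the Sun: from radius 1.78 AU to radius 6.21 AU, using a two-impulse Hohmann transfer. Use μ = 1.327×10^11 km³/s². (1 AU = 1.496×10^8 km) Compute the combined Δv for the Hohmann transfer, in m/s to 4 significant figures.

In km: r₁ = 1.78 × 1.496×10^8 = 2.66288×10^8 km; r₂ = 6.21 × 1.496×10^8 = 9.29016×10^8 km.
The Hohmann ellipse has a_t = (r₁ + r₂)/2 = 5.97652×10^8 km.
Circular speed at r₁: v₁ = √(μ/r₁) = √(1.327×10^11/2.66288×10^8) = 22.323 km/s.
On the transfer ellipse at r₁, v² = μ(2/r − 1/a) gives v_p = √[μ(2/r₁ − 1/a_t)] = 27.832 km/s.
First burn Δv₁ = |v_p − v₁| = 5.509 km/s.
Circular speed at r₂: v₂ = √(μ/r₂) = 11.952 km/s.
Transfer-orbit speed at r₂: v_a = √[μ(2/r₂ − 1/a_t)] = 7.9777 km/s.
Second burn Δv₂ = |v₂ − v_a| = 3.974 km/s.
Δv = Δv₁ + Δv₂ = 5.509 + 3.974 = 9.483 km/s.

Δv = 9483 m/s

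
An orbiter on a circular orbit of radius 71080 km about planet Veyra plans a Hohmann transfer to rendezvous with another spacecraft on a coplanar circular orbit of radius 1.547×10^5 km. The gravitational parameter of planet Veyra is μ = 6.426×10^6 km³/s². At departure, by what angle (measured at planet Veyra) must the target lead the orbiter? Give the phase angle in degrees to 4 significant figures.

φ = 67.79°

Semi-major axis of the transfer orbit: a_t = (71080 + 1.547×10^5)/2 = 1.1289×10^5 km.
Transfer time t = π√(a_t³/μ) = 47010 s.
Target angular speed ω₂ = √(μ/r₂³) = 4.166×10^-5 rad/s.
Angle swept by the target during transfer: ω₂·t = 1.9584 rad = 112.21°.
The orbiter traverses 180° on the transfer ellipse, so the target must lead by 180° − 112.21° = 67.79°.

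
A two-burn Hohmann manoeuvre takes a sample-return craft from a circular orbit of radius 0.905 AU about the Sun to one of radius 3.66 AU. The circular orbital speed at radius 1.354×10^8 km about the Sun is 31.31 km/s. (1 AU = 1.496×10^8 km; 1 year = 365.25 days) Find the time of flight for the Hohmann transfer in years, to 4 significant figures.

From the circular-orbit relation v² = μ/r at r = 1.354×10^8 km: μ = v²r = (31.31)² × 1.354×10^8 = 1.32735×10^11 km³/s².
In km: r₁ = 0.905 × 1.496×10^8 = 1.35388×10^8 km; r₂ = 3.66 × 1.496×10^8 = 5.47536×10^8 km.
Transfer-ellipse semi-major axis a_t = (r₁ + r₂)/2 = (1.35388×10^8 + 5.47536×10^8)/2 = 3.41462×10^8 km.
Half the transfer-orbit period gives t = π√(a_t³/μ) = 5.441×10^7 s.
Converting: 5.441×10^7 s ÷ 3.15576×10^7 s/year (365.25 × 86400) = 1.724 years.

t = 1.724 years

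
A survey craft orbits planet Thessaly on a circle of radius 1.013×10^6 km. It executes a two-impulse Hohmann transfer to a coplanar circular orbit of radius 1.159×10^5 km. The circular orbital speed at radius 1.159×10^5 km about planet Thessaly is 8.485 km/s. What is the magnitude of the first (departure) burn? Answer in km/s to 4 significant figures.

From the circular-orbit relation v² = μ/r at r = 1.159×10^5 km: μ = v²r = (8.485)² × 1.159×10^5 = 8.34425×10^6 km³/s².
Semi-major axis of the transfer orbit: a_t = (1.013×10^6 + 1.159×10^5)/2 = 5.6445×10^5 km.
On the circular orbit at r = 1.013×10^6 km, v_c = √(μ/r) = 2.87005 km/s.
Transfer-orbit speed at the same r (vis-viva, a = a_t): v_t = √[μ(2/r − 1/a_t)] = 1.30052 km/s.
Δv₁ = |v_t − v_c| = |1.30052 − 2.87005| = 1.570 km/s.

Δv₁ = 1.570 km/s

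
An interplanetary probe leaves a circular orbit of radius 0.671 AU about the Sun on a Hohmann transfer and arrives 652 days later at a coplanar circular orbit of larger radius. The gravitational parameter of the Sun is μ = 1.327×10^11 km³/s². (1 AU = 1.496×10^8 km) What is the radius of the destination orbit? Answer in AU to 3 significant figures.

In km: r₁ = 0.671 × 1.496×10^8 = 1.003816×10^8 km.
Transfer time t = 652 days = 5.63328×10^7 s, and t = π√(a_t³/μ).
So a_t = (μ t²/π²)^(1/3) = (1.327×10^11 × (5.63328×10^7)² / π²)^(1/3) = 3.4943×10^8 km.
Since a_t = (r₁ + r₂)/2, r₂ = 2a_t − r₁ = 2×3.4943×10^8 − 1.003816×10^8 = 5.984784×10^8 km.
In AU: r₂ = 5.984784×10^8 / 1.496×10^8 = 4.00 AU.

r₂ = 4.00 AU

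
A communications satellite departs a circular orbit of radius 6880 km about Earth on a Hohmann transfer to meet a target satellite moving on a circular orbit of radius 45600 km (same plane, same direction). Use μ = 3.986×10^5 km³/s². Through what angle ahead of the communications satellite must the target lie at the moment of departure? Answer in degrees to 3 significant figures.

φ = 101°

Semi-major axis of the transfer orbit: a_t = (6880 + 45600)/2 = 26240 km.
Transfer time t = π√(a_t³/μ) = 21150.8 s.
The target's mean motion on its circular orbit is ω₂ = √(μ/r₂³) = 6.48368×10^-5 rad/s.
Angle swept by the target during transfer: ω₂·t = 1.37135 rad = 78.57°.
Arrival is 180° from departure on the ellipse, so φ = 180° − 78.57° = 101°.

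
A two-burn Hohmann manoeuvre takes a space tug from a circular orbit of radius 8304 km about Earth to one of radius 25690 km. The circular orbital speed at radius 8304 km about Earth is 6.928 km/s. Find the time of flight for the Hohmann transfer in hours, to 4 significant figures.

From the circular-orbit relation v² = μ/r at r = 8304 km: μ = v²r = (6.928)² × 8304 = 3.98569×10^5 km³/s².
The Hohmann ellipse has a_t = (r₁ + r₂)/2 = 16997 km.
Half the transfer-orbit period gives t = π√(a_t³/μ) = 11027 s.
Converting: 11027 s ÷ 3600 s/hour = 3.063 hours.

t = 3.063 hours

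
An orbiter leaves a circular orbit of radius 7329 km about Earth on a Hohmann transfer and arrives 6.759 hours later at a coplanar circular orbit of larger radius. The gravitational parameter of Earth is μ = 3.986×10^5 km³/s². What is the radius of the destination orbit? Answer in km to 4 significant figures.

Transfer time t = 6.759 hours = 24332.4 s, and t = π√(a_t³/μ).
So a_t = (μ t²/π²)^(1/3) = (3.986×10^5 × (24332.4)² / π²)^(1/3) = 28810 km.
Since a_t = (r₁ + r₂)/2, r₂ = 2a_t − r₁ = 2×28810 − 7329 = 50291 km.

r₂ = 50290 km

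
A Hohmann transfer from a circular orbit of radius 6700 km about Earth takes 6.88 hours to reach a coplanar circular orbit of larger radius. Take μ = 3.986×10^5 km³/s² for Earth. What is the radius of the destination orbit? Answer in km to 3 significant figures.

r₂ = 51600 km

Transfer time t = 6.88 hours = 24768 s, and t = π√(a_t³/μ).
So a_t = (μ t²/π²)^(1/3) = (3.986×10^5 × (24768)² / π²)^(1/3) = 29152 km.
Since a_t = (r₁ + r₂)/2, r₂ = 2a_t − r₁ = 2×29152 − 6700 = 51604 km.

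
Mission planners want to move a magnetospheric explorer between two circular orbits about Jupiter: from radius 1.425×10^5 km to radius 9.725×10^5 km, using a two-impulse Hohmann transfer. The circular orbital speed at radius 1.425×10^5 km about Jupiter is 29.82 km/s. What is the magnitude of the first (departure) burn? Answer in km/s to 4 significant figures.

From the circular-orbit relation v² = μ/r at r = 1.425×10^5 km: μ = v²r = (29.82)² × 1.425×10^5 = 1.26716×10^8 km³/s².
Semi-major axis of the transfer orbit: a_t = (1.425×10^5 + 9.725×10^5)/2 = 5.575×10^5 km.
Circular speed at r = 1.425×10^5 km: v_c = √(μ/r) = 29.820 km/s.
Vis-viva on the transfer ellipse at r = 1.425×10^5 km gives v_t = √[μ(2/r − 1/a_t)] = 39.385 km/s.
Δv₁ = |v_t − v_c| = |39.385 − 29.820| = 9.565 km/s.

Δv₁ = 9.565 km/s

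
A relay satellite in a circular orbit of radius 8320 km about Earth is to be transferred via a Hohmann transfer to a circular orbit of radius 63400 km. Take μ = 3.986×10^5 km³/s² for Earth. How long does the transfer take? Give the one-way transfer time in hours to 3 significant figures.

Semi-major axis of the transfer orbit: a_t = (8320 + 63400)/2 = 35860 km.
Transfer time t = π√(a_t³/μ) = π√((35860)³ / 3.986×10^5) = 33790 s.
Converting: 33790 s ÷ 3600 s/hour = 9.39 hours.

t = 9.39 hours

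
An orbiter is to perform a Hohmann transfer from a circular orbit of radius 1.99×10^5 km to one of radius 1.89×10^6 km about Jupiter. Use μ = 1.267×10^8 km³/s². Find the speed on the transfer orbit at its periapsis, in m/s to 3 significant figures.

v = 33900 m/s

The Hohmann ellipse has a_t = (r₁ + r₂)/2 = 1.0445×10^6 km.
At periapsis, r = 1.990×10^5 km.
Applying v² = μ(2/r − 1/a_t): v = 33.94 km/s.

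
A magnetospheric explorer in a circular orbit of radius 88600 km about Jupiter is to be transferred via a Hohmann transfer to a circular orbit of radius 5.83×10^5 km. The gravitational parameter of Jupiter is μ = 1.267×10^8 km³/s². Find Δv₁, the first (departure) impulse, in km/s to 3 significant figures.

Δv₁ = 12.0 km/s

The Hohmann ellipse has a_t = (r₁ + r₂)/2 = 3.358×10^5 km.
Circular speed at r = 88600 km: v_c = √(μ/r) = 37.82 km/s.
Transfer-orbit speed at the same r (vis-viva, a = a_t): v_t = √[μ(2/r − 1/a_t)] = 49.83 km/s.
Δv₁ = |v_t − v_c| = |49.83 − 37.82| = 12.01 km/s.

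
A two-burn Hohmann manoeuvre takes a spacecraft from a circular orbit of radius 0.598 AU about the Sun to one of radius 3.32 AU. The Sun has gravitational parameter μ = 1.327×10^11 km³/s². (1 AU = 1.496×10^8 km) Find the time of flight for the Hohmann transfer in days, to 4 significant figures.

In km: r₁ = 0.598 × 1.496×10^8 = 8.94608×10^7 km; r₂ = 3.32 × 1.496×10^8 = 4.96672×10^8 km.
The Hohmann ellipse has a_t = (r₁ + r₂)/2 = 2.930664×10^8 km.
Half the transfer-orbit period gives t = π√(a_t³/μ) = 4.327×10^7 s.
Converting: 4.327×10^7 s ÷ 86400 s/day = 500.8 days.

t = 500.8 days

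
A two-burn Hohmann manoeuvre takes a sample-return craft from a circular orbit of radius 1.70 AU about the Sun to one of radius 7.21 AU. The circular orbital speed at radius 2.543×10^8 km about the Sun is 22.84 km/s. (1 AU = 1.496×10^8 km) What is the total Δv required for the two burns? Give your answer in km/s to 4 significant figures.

From the circular-orbit relation v² = μ/r at r = 2.543×10^8 km: μ = v²r = (22.84)² × 2.543×10^8 = 1.32660×10^11 km³/s².
In km: r₁ = 1.70 × 1.496×10^8 = 2.5432×10^8 km; r₂ = 7.21 × 1.496×10^8 = 1.078616×10^9 km.
The Hohmann ellipse has a_t = (r₁ + r₂)/2 = 6.66468×10^8 km.
At r₁ the circular-orbit speed is v₁ = √(μ/r₁) = 22.839 km/s.
On the transfer ellipse at r₁, vis-viva equation gives v_p = √[μ(2/r₁ − 1/a_t)] = 29.055 km/s.
First burn Δv₁ = |v_p − v₁| = 6.2160 km/s.
At r₂, v₂ = √(μ/r₂) = 11.0901 km/s.
Transfer-orbit speed at r₂: v_a = √[μ(2/r₂ − 1/a_t)] = 6.85072 km/s.
Second burn Δv₂ = |v₂ − v_a| = 4.2394 km/s.
Total Δv = Δv₁ + Δv₂ = 10.46 km/s.

Δv = 10.46 km/s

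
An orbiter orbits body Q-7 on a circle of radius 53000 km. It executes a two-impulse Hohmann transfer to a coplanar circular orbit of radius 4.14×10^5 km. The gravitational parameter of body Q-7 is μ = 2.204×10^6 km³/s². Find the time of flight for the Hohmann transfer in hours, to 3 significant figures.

Transfer-ellipse semi-major axis a_t = (r₁ + r₂)/2 = (53000 + 4.140×10^5)/2 = 2.335×10^5 km.
Half the transfer-orbit period gives t = π√(a_t³/μ) = 2.388×10^5 s.
Converting: 2.388×10^5 s ÷ 3600 s/hour = 66.3 hours.

t = 66.3 hours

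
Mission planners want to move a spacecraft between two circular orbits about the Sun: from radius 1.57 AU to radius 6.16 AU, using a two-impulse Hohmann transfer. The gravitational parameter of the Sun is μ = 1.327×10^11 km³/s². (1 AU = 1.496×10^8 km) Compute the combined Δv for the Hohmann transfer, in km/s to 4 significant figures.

Δv = 10.59 km/s

In km: r₁ = 1.57 × 1.496×10^8 = 2.34872×10^8 km; r₂ = 6.16 × 1.496×10^8 = 9.21536×10^8 km.
Semi-major axis of the transfer orbit: a_t = (2.34872×10^8 + 9.21536×10^8)/2 = 5.78204×10^8 km.
Circular speed at r₁: v₁ = √(μ/r₁) = √(1.327×10^11/2.34872×10^8) = 23.7695 km/s.
On the transfer ellipse at r₁, vis-viva equation gives v_p = √[μ(2/r₁ − 1/a_t)] = 30.0079 km/s.
First burn Δv₁ = |v_p − v₁| = 6.238 km/s.
At r₂, v₂ = √(μ/r₂) = 12.00 km/s.
Transfer-orbit speed at r₂: v_a = √[μ(2/r₂ − 1/a_t)] = 7.648 km/s.
Second burn Δv₂ = |v₂ − v_a| = 4.352 km/s.
Δv = Δv₁ + Δv₂ = 6.238 + 4.352 = 10.59 km/s.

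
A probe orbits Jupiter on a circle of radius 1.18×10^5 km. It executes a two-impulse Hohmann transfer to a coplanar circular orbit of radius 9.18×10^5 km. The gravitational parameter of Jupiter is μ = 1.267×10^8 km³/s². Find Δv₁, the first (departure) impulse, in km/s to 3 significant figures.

Δv₁ = 10.9 km/s

Transfer-ellipse semi-major axis a_t = (r₁ + r₂)/2 = (1.180×10^5 + 9.180×10^5)/2 = 5.180×10^5 km.
On the circular orbit at r = 1.180×10^5 km, v_c = √(μ/r) = 32.77 km/s.
Vis-viva on the transfer ellipse at r = 1.180×10^5 km gives v_t = √[μ(2/r − 1/a_t)] = 43.62 km/s.
Δv₁ = |v_t − v_c| = |43.62 − 32.77| = 10.85 km/s.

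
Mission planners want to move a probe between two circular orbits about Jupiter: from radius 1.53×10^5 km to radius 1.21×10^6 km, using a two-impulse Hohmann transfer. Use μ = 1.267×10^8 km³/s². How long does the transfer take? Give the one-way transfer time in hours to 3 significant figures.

t = 43.6 hours

The Hohmann ellipse has a_t = (r₁ + r₂)/2 = 6.815×10^5 km.
By Kepler's third law the transfer-orbit period is T = 2π√(a_t³/μ), so t = T/2 = 1.570×10^5 s.
Converting: 1.570×10^5 s ÷ 3600 s/hour = 43.6 hours.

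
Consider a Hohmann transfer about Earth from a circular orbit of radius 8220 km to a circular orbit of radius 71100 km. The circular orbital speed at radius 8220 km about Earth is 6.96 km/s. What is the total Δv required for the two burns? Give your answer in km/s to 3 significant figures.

From the circular-orbit relation v² = μ/r at r = 8220 km: μ = v²r = (6.96)² × 8220 = 3.98190×10^5 km³/s².
Semi-major axis of the transfer orbit: a_t = (8220 + 71100)/2 = 39660 km.
Circular speed at r₁: v₁ = √(μ/r₁) = √(3.98190×10^5/8220) = 6.960 km/s.
On the transfer ellipse at r₁, vis-viva gives v_p = √[μ(2/r₁ − 1/a_t)] = 9.319 km/s.
First burn Δv₁ = |v_p − v₁| = 2.359 km/s.
Circular speed at r₂: v₂ = √(μ/r₂) = 2.3665 km/s.
Transfer-orbit speed at r₂: v_a = √[μ(2/r₂ − 1/a_t)] = 1.0774 km/s.
Second burn Δv₂ = |v₂ − v_a| = 1.289 km/s.
Δv = Δv₁ + Δv₂ = 2.359 + 1.289 = 3.648 km/s.

Δv = 3.65 km/s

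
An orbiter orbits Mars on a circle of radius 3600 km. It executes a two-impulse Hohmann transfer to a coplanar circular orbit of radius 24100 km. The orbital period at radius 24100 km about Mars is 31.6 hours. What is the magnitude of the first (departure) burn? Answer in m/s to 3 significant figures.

Δv₁ = 1100 m/s

From Kepler's third law T² = 4π²r³/μ at r = 24100 km, T = 31.6 hours = 31.6 × 3600 s = 1.1376×10^5 s: μ = 4π²r³/T² = 42700.4 km³/s².
Transfer-ellipse semi-major axis a_t = (r₁ + r₂)/2 = (3600 + 24100)/2 = 13850 km.
On the circular orbit at r = 3600 km, v_c = √(μ/r) = 3.444 km/s.
Vis-viva on the transfer ellipse at r = 3600 km gives v_t = √[μ(2/r − 1/a_t)] = 4.543 km/s.
Δv₁ = |v_t − v_c| = |4.543 − 3.444| = 1.099 km/s.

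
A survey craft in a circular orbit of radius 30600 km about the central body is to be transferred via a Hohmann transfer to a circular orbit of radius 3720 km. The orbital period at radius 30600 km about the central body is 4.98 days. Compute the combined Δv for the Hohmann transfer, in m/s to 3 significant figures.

From Kepler's third law T² = 4π²r³/μ at r = 30600 km, T = 4.98 days = 4.98 × 86400 s = 4.30272×10^5 s: μ = 4π²r³/T² = 6109.95 km³/s².
Transfer-ellipse semi-major axis a_t = (r₁ + r₂)/2 = (30600 + 3720)/2 = 17160 km.
Circular speed at r₁: v₁ = √(μ/r₁) = √(6109.95/30600) = 0.44685 km/s.
Transfer-orbit speed at r₁ (vis-viva equation): v_a = √[μ(2/r₁ − 1/a_t)] = 0.20805 km/s.
First burn Δv₁ = |v_a − v₁| = 0.2388 km/s.
At r₂, v₂ = √(μ/r₂) = 1.2816 km/s.
Transfer-orbit speed at r₂: v_p = √[μ(2/r₂ − 1/a_t)] = 1.7114 km/s.
Second burn Δv₂ = |v₂ − v_p| = 0.4298 km/s.
Total Δv = Δv₁ + Δv₂ = 0.6686 km/s.

Δv = 669 m/s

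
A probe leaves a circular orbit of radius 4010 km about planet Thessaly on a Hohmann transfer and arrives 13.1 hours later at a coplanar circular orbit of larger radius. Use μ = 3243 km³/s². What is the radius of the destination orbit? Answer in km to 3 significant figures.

Transfer time t = 13.1 hours = 47160 s, and t = π√(a_t³/μ).
So a_t = (μ t²/π²)^(1/3) = (3243 × (47160)² / π²)^(1/3) = 9007.4 km.
Since a_t = (r₁ + r₂)/2, r₂ = 2a_t − r₁ = 2×9007.4 − 4010 = 14004.8 km.

r₂ = 14000 km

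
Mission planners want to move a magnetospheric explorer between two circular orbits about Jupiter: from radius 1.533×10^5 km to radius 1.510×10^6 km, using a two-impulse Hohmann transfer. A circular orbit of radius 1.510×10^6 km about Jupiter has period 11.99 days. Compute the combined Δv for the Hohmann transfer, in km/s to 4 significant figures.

Δv = 15.21 km/s

From Kepler's third law T² = 4π²r³/μ at r = 1.510×10^6 km, T = 11.99 days = 11.99 × 86400 s = 1.035936×10^6 s: μ = 4π²r³/T² = 1.26656×10^8 km³/s².
Semi-major axis of the transfer orbit: a_t = (1.533×10^5 + 1.510×10^6)/2 = 8.3165×10^5 km.
Circular speed at r₁: v₁ = √(μ/r₁) = √(1.26656×10^8/1.533×10^5) = 28.744 km/s.
On the transfer ellipse at r₁, v² = μ(2/r − 1/a) gives v_p = √[μ(2/r₁ − 1/a_t)] = 38.731 km/s.
First burn Δv₁ = |v_p − v₁| = 9.987 km/s.
At r₂, v₂ = √(μ/r₂) = 9.158 km/s.
Transfer-orbit speed at r₂: v_a = √[μ(2/r₂ − 1/a_t)] = 3.932 km/s.
Second burn Δv₂ = |v₂ − v_a| = 5.226 km/s.
Δv = Δv₁ + Δv₂ = 9.987 + 5.226 = 15.21 km/s.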